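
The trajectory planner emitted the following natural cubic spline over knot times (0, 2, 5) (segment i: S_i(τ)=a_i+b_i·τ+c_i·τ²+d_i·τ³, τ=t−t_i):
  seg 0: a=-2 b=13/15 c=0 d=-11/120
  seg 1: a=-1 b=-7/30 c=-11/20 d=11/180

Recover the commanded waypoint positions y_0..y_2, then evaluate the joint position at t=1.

y_0=-2 y_1=-1 y_2=-5
S(1) = -49/40

y_0 = S_0(0) = a_0 = -2
y_1 = S_1(0) = a_1 = -1
y_2 = S_1(3) = -5
t_q=1 is in segment 0 (τ=1); S_0(τ)=-49/40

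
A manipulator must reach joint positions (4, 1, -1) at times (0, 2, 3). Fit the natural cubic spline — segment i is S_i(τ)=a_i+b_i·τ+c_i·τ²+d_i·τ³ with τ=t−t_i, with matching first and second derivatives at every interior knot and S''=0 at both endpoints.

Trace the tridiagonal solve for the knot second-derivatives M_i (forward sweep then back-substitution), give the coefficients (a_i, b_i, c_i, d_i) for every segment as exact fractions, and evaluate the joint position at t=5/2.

Δ: Δ0=-3/2, Δ1=-2
row 1: diag=6, rhs=-3; c'=1/6, d'=-1/2
back: M1=-1/2
M: M0=0, M1=-1/2, M2=0
seg 0: a=4, c=M0/2=0, d=(M1−M0)/(6·2)=-1/24, b=Δ0−h0·(2M0+M1)/6=-4/3
seg 1: a=1, c=M1/2=-1/4, d=(M2−M1)/(6·1)=1/12, b=Δ1−h1·(2M1+M2)/6=-11/6
t_q=5/2 → seg 1, τ=1/2; S=1+-11/6·τ+-1/4·τ²+1/12·τ³=1/32

  seg 0: a=4 b=-4/3 c=0 d=-1/24
  seg 1: a=1 b=-11/6 c=-1/4 d=1/12
S(5/2) = 1/32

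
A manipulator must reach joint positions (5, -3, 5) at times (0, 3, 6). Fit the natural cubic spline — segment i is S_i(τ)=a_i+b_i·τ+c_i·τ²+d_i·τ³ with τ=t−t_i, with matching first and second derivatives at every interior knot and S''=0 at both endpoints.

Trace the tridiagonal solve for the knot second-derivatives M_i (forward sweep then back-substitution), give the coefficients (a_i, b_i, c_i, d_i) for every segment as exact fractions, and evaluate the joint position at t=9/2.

  seg 0: a=5 b=-4 c=0 d=4/27
  seg 1: a=-3 b=0 c=4/3 d=-4/27
S(9/2) = -1/2

Δ: Δ0=-8/3, Δ1=8/3
row 1: diag=12, rhs=32; c'=1/4, d'=8/3
back: M1=8/3
M: M0=0, M1=8/3, M2=0
seg 0: a=5, c=M0/2=0, d=(M1−M0)/(6·3)=4/27, b=Δ0−h0·(2M0+M1)/6=-4
seg 1: a=-3, c=M1/2=4/3, d=(M2−M1)/(6·3)=-4/27, b=Δ1−h1·(2M1+M2)/6=0
t_q=9/2 → seg 1, τ=3/2; S=-3+0·τ+4/3·τ²+-4/27·τ³=-1/2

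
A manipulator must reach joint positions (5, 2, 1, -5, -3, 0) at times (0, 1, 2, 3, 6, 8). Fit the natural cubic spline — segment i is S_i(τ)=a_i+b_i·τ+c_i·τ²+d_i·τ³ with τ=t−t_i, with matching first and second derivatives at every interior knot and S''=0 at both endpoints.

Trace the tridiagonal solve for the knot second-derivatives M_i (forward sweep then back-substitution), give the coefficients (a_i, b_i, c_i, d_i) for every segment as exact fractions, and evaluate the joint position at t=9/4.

  seg 0: a=5 b=-24253/6150 c=0 d=5803/6150
  seg 1: a=2 b=-3422/3075 c=5803/2050 d=-3343/1230
  seg 2: a=1 b=-22171/6150 c=-5456/1025 d=18007/6150
  seg 3: a=-5 b=-16811/3075 c=1419/410 d=-8711/18450
  seg 4: a=-3 b=15689/6150 c=-808/1025 d=404/3075
S(9/4) = -24691/131200

Δ: Δ0=-3, Δ1=-1, Δ2=-6, Δ3=2/3, Δ4=3/2
row 1: diag=4, rhs=12; c'=1/4, d'=3
row 2: denom=4−1·1/4=15/4; d'=(-30−1·3)/(15/4)=-44/5
row 3: denom=8−1·4/15=116/15; d'=(40−1·-44/5)/(116/15)=183/29
row 4: denom=10−3·45/116=1025/116; d'=(5−3·183/29)/(1025/116)=-1616/1025
back: M4=-1616/1025
back: M3=183/29−45/116·-1616/1025=1419/205
back: M2=-44/5−4/15·1419/205=-10912/1025
back: M1=3−1/4·-10912/1025=5803/1025
M: M0=0, M1=5803/1025, M2=-10912/1025, M3=1419/205, M4=-1616/1025, M5=0
seg 0: a=5, c=M0/2=0, d=(M1−M0)/(6·1)=5803/6150, b=Δ0−h0·(2M0+M1)/6=-24253/6150
seg 1: a=2, c=M1/2=5803/2050, d=(M2−M1)/(6·1)=-3343/1230, b=Δ1−h1·(2M1+M2)/6=-3422/3075
seg 2: a=1, c=M2/2=-5456/1025, d=(M3−M2)/(6·1)=18007/6150, b=Δ2−h2·(2M2+M3)/6=-22171/6150
seg 3: a=-5, c=M3/2=1419/410, d=(M4−M3)/(6·3)=-8711/18450, b=Δ3−h3·(2M3+M4)/6=-16811/3075
seg 4: a=-3, c=M4/2=-808/1025, d=(M5−M4)/(6·2)=404/3075, b=Δ4−h4·(2M4+M5)/6=15689/6150
t_q=9/4 → seg 2, τ=1/4; S=1+-22171/6150·τ+-5456/1025·τ²+18007/6150·τ³=-24691/131200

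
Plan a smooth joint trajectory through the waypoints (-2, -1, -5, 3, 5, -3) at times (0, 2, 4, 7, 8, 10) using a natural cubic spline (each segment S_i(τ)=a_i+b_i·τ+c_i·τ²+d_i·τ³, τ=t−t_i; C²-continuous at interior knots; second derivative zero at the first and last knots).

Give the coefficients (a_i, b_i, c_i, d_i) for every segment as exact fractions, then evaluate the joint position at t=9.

  seg 0: a=-2 b=1351/942 c=0 d=-110/471
  seg 1: a=-1 b=-1289/942 c=-220/157 d=2045/3768
  seg 2: a=-5 b=-217/471 c=1165/628 d=-1531/5652
  seg 3: a=3 b=6323/1884 c=-183/314 d=-1457/1884
  seg 4: a=5 b=-61/471 c=-1823/628 d=1823/3768
S(9) = 3079/1256

Δ: Δ0=1/2, Δ1=-2, Δ2=8/3, Δ3=2, Δ4=-4
row 1: diag=8, rhs=-15; c'=1/4, d'=-15/8
row 2: denom=10−2·1/4=19/2; d'=(28−2·-15/8)/(19/2)=127/38
row 3: denom=8−3·6/19=134/19; d'=(-4−3·127/38)/(134/19)=-533/268
row 4: denom=6−1·19/134=785/134; d'=(-36−1·-533/268)/(785/134)=-1823/314
back: M4=-1823/314
back: M3=-533/268−19/134·-1823/314=-183/157
back: M2=127/38−6/19·-183/157=1165/314
back: M1=-15/8−1/4·1165/314=-440/157
M: M0=0, M1=-440/157, M2=1165/314, M3=-183/157, M4=-1823/314, M5=0
seg 0: a=-2, c=M0/2=0, d=(M1−M0)/(6·2)=-110/471, b=Δ0−h0·(2M0+M1)/6=1351/942
seg 1: a=-1, c=M1/2=-220/157, d=(M2−M1)/(6·2)=2045/3768, b=Δ1−h1·(2M1+M2)/6=-1289/942
seg 2: a=-5, c=M2/2=1165/628, d=(M3−M2)/(6·3)=-1531/5652, b=Δ2−h2·(2M2+M3)/6=-217/471
seg 3: a=3, c=M3/2=-183/314, d=(M4−M3)/(6·1)=-1457/1884, b=Δ3−h3·(2M3+M4)/6=6323/1884
seg 4: a=5, c=M4/2=-1823/628, d=(M5−M4)/(6·2)=1823/3768, b=Δ4−h4·(2M4+M5)/6=-61/471
t_q=9 → seg 4, τ=1; S=5+-61/471·τ+-1823/628·τ²+1823/3768·τ³=3079/1256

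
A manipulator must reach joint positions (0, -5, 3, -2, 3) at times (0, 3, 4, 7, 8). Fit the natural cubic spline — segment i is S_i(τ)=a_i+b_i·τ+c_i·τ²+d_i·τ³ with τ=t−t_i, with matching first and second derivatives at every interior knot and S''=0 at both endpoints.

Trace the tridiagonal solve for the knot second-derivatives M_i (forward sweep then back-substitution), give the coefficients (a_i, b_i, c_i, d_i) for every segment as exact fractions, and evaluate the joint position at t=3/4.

  seg 0: a=0 b=-869/144 c=0 d=629/1296
  seg 1: a=-5 b=509/72 c=629/144 d=-55/16
  seg 2: a=3 b=791/144 c=-107/18 d=1537/1296
  seg 3: a=-2 b=133/72 c=227/48 d=-227/144
S(3/4) = -4425/1024

Δ: Δ0=-5/3, Δ1=8, Δ2=-5/3, Δ3=5
row 1: diag=8, rhs=58; c'=1/8, d'=29/4
row 2: denom=8−1·1/8=63/8; d'=(-58−1·29/4)/(63/8)=-58/7
row 3: denom=8−3·8/21=48/7; d'=(40−3·-58/7)/(48/7)=227/24
back: M3=227/24
back: M2=-58/7−8/21·227/24=-107/9
back: M1=29/4−1/8·-107/9=629/72
M: M0=0, M1=629/72, M2=-107/9, M3=227/24, M4=0
seg 0: a=0, c=M0/2=0, d=(M1−M0)/(6·3)=629/1296, b=Δ0−h0·(2M0+M1)/6=-869/144
seg 1: a=-5, c=M1/2=629/144, d=(M2−M1)/(6·1)=-55/16, b=Δ1−h1·(2M1+M2)/6=509/72
seg 2: a=3, c=M2/2=-107/18, d=(M3−M2)/(6·3)=1537/1296, b=Δ2−h2·(2M2+M3)/6=791/144
seg 3: a=-2, c=M3/2=227/48, d=(M4−M3)/(6·1)=-227/144, b=Δ3−h3·(2M3+M4)/6=133/72
t_q=3/4 → seg 0, τ=3/4; S=0+-869/144·τ+0·τ²+629/1296·τ³=-4425/1024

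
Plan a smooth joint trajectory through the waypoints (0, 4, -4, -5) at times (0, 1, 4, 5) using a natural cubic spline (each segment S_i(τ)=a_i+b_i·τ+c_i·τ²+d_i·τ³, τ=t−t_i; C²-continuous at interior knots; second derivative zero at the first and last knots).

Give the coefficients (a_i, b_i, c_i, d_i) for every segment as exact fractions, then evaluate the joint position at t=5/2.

  seg 0: a=0 b=167/33 c=0 d=-35/33
  seg 1: a=4 b=62/33 c=-35/11 d=5/9
  seg 2: a=-4 b=-73/33 c=20/11 d=-20/33
S(5/2) = 135/88

Δ: Δ0=4, Δ1=-8/3, Δ2=-1
row 1: diag=8, rhs=-40; c'=3/8, d'=-5
row 2: denom=8−3·3/8=55/8; d'=(10−3·-5)/(55/8)=40/11
back: M2=40/11
back: M1=-5−3/8·40/11=-70/11
M: M0=0, M1=-70/11, M2=40/11, M3=0
seg 0: a=0, c=M0/2=0, d=(M1−M0)/(6·1)=-35/33, b=Δ0−h0·(2M0+M1)/6=167/33
seg 1: a=4, c=M1/2=-35/11, d=(M2−M1)/(6·3)=5/9, b=Δ1−h1·(2M1+M2)/6=62/33
seg 2: a=-4, c=M2/2=20/11, d=(M3−M2)/(6·1)=-20/33, b=Δ2−h2·(2M2+M3)/6=-73/33
t_q=5/2 → seg 1, τ=3/2; S=4+62/33·τ+-35/11·τ²+5/9·τ³=135/88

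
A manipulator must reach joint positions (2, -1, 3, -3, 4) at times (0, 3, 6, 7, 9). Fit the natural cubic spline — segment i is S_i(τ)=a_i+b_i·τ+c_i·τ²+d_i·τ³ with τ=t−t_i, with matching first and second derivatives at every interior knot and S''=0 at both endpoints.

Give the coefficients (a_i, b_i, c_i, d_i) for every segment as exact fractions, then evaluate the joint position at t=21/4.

Δ: Δ0=-1, Δ1=4/3, Δ2=-6, Δ3=7/2
row 1: diag=12, rhs=14; c'=1/4, d'=7/6
row 2: denom=8−3·1/4=29/4; d'=(-44−3·7/6)/(29/4)=-190/29
row 3: denom=6−1·4/29=170/29; d'=(57−1·-190/29)/(170/29)=1843/170
back: M3=1843/170
back: M2=-190/29−4/29·1843/170=-684/85
back: M1=7/6−1/4·-684/85=1621/510
M: M0=0, M1=1621/510, M2=-684/85, M3=1843/170, M4=0
seg 0: a=2, c=M0/2=0, d=(M1−M0)/(6·3)=1621/9180, b=Δ0−h0·(2M0+M1)/6=-2641/1020
seg 1: a=-1, c=M1/2=1621/1020, d=(M2−M1)/(6·3)=-1145/1836, b=Δ1−h1·(2M1+M2)/6=1111/510
seg 2: a=3, c=M2/2=-342/85, d=(M3−M2)/(6·1)=3211/1020, b=Δ2−h2·(2M2+M3)/6=-5227/1020
seg 3: a=-3, c=M3/2=1843/340, d=(M4−M3)/(6·2)=-1843/2040, b=Δ3−h3·(2M3+M4)/6=-1901/510
t_q=21/4 → seg 1, τ=9/4; S=-1+1111/510·τ+1621/1020·τ²+-1145/1836·τ³=105389/21760

  seg 0: a=2 b=-2641/1020 c=0 d=1621/9180
  seg 1: a=-1 b=1111/510 c=1621/1020 d=-1145/1836
  seg 2: a=3 b=-5227/1020 c=-342/85 d=3211/1020
  seg 3: a=-3 b=-1901/510 c=1843/340 d=-1843/2040
S(21/4) = 105389/21760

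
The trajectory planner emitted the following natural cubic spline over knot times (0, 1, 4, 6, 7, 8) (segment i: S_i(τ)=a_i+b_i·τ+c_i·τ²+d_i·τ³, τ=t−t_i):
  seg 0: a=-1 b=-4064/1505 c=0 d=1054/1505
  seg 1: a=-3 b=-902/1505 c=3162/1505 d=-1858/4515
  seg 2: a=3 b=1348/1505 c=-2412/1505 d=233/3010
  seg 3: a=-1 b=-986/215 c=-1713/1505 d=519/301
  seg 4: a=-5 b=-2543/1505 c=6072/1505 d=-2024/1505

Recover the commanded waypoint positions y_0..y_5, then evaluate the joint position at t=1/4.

y_0 = S_0(0) = a_0 = -1
y_1 = S_1(0) = a_1 = -3
y_2 = S_2(0) = a_2 = 3
y_3 = S_3(0) = a_3 = -1
y_4 = S_4(0) = a_4 = -5
y_5 = S_4(1) = -4
t_q=1/4 is in segment 0 (τ=1/4); S_0(τ)=-16029/9632

y_0=-1 y_1=-3 y_2=3 y_3=-1 y_4=-5 y_5=-4
S(1/4) = -16029/9632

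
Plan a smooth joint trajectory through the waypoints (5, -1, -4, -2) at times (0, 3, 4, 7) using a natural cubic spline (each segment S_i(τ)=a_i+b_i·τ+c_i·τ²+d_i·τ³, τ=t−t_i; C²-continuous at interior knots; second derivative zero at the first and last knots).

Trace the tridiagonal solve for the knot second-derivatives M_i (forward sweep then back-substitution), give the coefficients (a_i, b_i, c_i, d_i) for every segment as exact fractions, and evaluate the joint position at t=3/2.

  seg 0: a=5 b=-13/9 c=0 d=-5/81
  seg 1: a=-1 b=-28/9 c=-5/9 d=2/3
  seg 2: a=-4 b=-20/9 c=13/9 d=-13/81
S(3/2) = 21/8

Δ: Δ0=-2, Δ1=-3, Δ2=2/3
row 1: diag=8, rhs=-6; c'=1/8, d'=-3/4
row 2: denom=8−1·1/8=63/8; d'=(22−1·-3/4)/(63/8)=26/9
back: M2=26/9
back: M1=-3/4−1/8·26/9=-10/9
M: M0=0, M1=-10/9, M2=26/9, M3=0
seg 0: a=5, c=M0/2=0, d=(M1−M0)/(6·3)=-5/81, b=Δ0−h0·(2M0+M1)/6=-13/9
seg 1: a=-1, c=M1/2=-5/9, d=(M2−M1)/(6·1)=2/3, b=Δ1−h1·(2M1+M2)/6=-28/9
seg 2: a=-4, c=M2/2=13/9, d=(M3−M2)/(6·3)=-13/81, b=Δ2−h2·(2M2+M3)/6=-20/9
t_q=3/2 → seg 0, τ=3/2; S=5+-13/9·τ+0·τ²+-5/81·τ³=21/8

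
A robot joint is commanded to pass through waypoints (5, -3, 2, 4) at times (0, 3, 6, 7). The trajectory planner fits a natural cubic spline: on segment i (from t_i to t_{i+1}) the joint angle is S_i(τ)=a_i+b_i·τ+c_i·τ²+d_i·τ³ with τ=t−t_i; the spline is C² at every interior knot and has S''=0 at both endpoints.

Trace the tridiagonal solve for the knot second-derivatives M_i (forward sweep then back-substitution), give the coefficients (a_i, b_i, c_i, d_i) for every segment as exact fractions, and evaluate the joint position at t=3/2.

Δ: Δ0=-8/3, Δ1=5/3, Δ2=2
row 1: diag=12, rhs=26; c'=1/4, d'=13/6
row 2: denom=8−3·1/4=29/4; d'=(2−3·13/6)/(29/4)=-18/29
back: M2=-18/29
back: M1=13/6−1/4·-18/29=202/87
M: M0=0, M1=202/87, M2=-18/29, M3=0
seg 0: a=5, c=M0/2=0, d=(M1−M0)/(6·3)=101/783, b=Δ0−h0·(2M0+M1)/6=-111/29
seg 1: a=-3, c=M1/2=101/87, d=(M2−M1)/(6·3)=-128/783, b=Δ1−h1·(2M1+M2)/6=-10/29
seg 2: a=2, c=M2/2=-9/29, d=(M3−M2)/(6·1)=3/29, b=Δ2−h2·(2M2+M3)/6=64/29
t_q=3/2 → seg 0, τ=3/2; S=5+-111/29·τ+0·τ²+101/783·τ³=-71/232

  seg 0: a=5 b=-111/29 c=0 d=101/783
  seg 1: a=-3 b=-10/29 c=101/87 d=-128/783
  seg 2: a=2 b=64/29 c=-9/29 d=3/29
S(3/2) = -71/232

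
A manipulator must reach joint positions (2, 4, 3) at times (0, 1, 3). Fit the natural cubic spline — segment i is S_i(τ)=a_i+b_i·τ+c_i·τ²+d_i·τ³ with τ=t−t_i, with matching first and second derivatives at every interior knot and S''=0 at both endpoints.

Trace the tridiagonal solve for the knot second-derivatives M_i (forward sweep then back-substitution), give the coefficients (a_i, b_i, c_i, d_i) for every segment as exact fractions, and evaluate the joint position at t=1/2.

Δ: Δ0=2, Δ1=-1/2
row 1: diag=6, rhs=-15; c'=1/3, d'=-5/2
back: M1=-5/2
M: M0=0, M1=-5/2, M2=0
seg 0: a=2, c=M0/2=0, d=(M1−M0)/(6·1)=-5/12, b=Δ0−h0·(2M0+M1)/6=29/12
seg 1: a=4, c=M1/2=-5/4, d=(M2−M1)/(6·2)=5/24, b=Δ1−h1·(2M1+M2)/6=7/6
t_q=1/2 → seg 0, τ=1/2; S=2+29/12·τ+0·τ²+-5/12·τ³=101/32

  seg 0: a=2 b=29/12 c=0 d=-5/12
  seg 1: a=4 b=7/6 c=-5/4 d=5/24
S(1/2) = 101/32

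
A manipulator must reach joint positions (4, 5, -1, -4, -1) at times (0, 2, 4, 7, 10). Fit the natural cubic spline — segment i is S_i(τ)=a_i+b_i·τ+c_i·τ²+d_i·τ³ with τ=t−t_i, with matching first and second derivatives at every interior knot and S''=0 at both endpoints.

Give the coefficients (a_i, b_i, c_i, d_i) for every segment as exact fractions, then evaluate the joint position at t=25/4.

  seg 0: a=4 b=423/280 c=0 d=-283/1120
  seg 1: a=5 b=-213/140 c=-849/560 d=87/224
  seg 2: a=-1 b=-117/40 c=57/70 d=-29/504
  seg 3: a=-4 b=57/140 c=83/280 d=-83/2520
S(25/4) = -73729/17920

Δ: Δ0=1/2, Δ1=-3, Δ2=-1, Δ3=1
row 1: diag=8, rhs=-21; c'=1/4, d'=-21/8
row 2: denom=10−2·1/4=19/2; d'=(12−2·-21/8)/(19/2)=69/38
row 3: denom=12−3·6/19=210/19; d'=(12−3·69/38)/(210/19)=83/140
back: M3=83/140
back: M2=69/38−6/19·83/140=57/35
back: M1=-21/8−1/4·57/35=-849/280
M: M0=0, M1=-849/280, M2=57/35, M3=83/140, M4=0
seg 0: a=4, c=M0/2=0, d=(M1−M0)/(6·2)=-283/1120, b=Δ0−h0·(2M0+M1)/6=423/280
seg 1: a=5, c=M1/2=-849/560, d=(M2−M1)/(6·2)=87/224, b=Δ1−h1·(2M1+M2)/6=-213/140
seg 2: a=-1, c=M2/2=57/70, d=(M3−M2)/(6·3)=-29/504, b=Δ2−h2·(2M2+M3)/6=-117/40
seg 3: a=-4, c=M3/2=83/280, d=(M4−M3)/(6·3)=-83/2520, b=Δ3−h3·(2M3+M4)/6=57/140
t_q=25/4 → seg 2, τ=9/4; S=-1+-117/40·τ+57/70·τ²+-29/504·τ³=-73729/17920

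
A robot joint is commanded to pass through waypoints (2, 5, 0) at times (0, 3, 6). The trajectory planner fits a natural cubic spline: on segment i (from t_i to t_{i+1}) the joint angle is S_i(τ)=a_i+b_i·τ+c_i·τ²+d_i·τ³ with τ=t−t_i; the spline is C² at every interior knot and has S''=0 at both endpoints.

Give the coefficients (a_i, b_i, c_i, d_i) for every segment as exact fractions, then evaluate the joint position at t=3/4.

  seg 0: a=2 b=5/3 c=0 d=-2/27
  seg 1: a=5 b=-1/3 c=-2/3 d=2/27
S(3/4) = 103/32

Δ: Δ0=1, Δ1=-5/3
row 1: diag=12, rhs=-16; c'=1/4, d'=-4/3
back: M1=-4/3
M: M0=0, M1=-4/3, M2=0
seg 0: a=2, c=M0/2=0, d=(M1−M0)/(6·3)=-2/27, b=Δ0−h0·(2M0+M1)/6=5/3
seg 1: a=5, c=M1/2=-2/3, d=(M2−M1)/(6·3)=2/27, b=Δ1−h1·(2M1+M2)/6=-1/3
t_q=3/4 → seg 0, τ=3/4; S=2+5/3·τ+0·τ²+-2/27·τ³=103/32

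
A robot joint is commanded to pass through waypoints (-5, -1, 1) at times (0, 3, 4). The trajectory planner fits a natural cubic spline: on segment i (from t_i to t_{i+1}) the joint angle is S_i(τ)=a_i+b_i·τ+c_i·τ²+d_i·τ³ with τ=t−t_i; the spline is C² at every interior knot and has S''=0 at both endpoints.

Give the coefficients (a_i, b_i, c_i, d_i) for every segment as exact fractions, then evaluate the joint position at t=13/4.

Δ: Δ0=4/3, Δ1=2
row 1: diag=8, rhs=4; c'=1/8, d'=1/2
back: M1=1/2
M: M0=0, M1=1/2, M2=0
seg 0: a=-5, c=M0/2=0, d=(M1−M0)/(6·3)=1/36, b=Δ0−h0·(2M0+M1)/6=13/12
seg 1: a=-1, c=M1/2=1/4, d=(M2−M1)/(6·1)=-1/12, b=Δ1−h1·(2M1+M2)/6=11/6
t_q=13/4 → seg 1, τ=1/4; S=-1+11/6·τ+1/4·τ²+-1/12·τ³=-135/256

  seg 0: a=-5 b=13/12 c=0 d=1/36
  seg 1: a=-1 b=11/6 c=1/4 d=-1/12
S(13/4) = -135/256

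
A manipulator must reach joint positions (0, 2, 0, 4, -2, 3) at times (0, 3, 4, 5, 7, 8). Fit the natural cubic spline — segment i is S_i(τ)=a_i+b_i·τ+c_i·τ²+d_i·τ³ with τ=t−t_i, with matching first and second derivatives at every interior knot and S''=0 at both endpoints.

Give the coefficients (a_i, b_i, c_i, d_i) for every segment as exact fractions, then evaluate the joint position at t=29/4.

  seg 0: a=0 b=3533/1416 c=0 d=-863/4248
  seg 1: a=2 b=-2117/708 c=-863/472 d=3991/1416
  seg 2: a=0 b=2561/1416 c=391/59 d=-6281/1416
  seg 3: a=4 b=1243/708 c=-3153/472 d=1523/708
  seg 4: a=-2 b=601/708 c=2939/472 d=-2939/1416
S(29/4) = -43229/30208

Δ: Δ0=2/3, Δ1=-2, Δ2=4, Δ3=-3, Δ4=5
row 1: diag=8, rhs=-16; c'=1/8, d'=-2
row 2: denom=4−1·1/8=31/8; d'=(36−1·-2)/(31/8)=304/31
row 3: denom=6−1·8/31=178/31; d'=(-42−1·304/31)/(178/31)=-803/89
row 4: denom=6−2·31/89=472/89; d'=(48−2·-803/89)/(472/89)=2939/236
back: M4=2939/236
back: M3=-803/89−31/89·2939/236=-3153/236
back: M2=304/31−8/31·-3153/236=782/59
back: M1=-2−1/8·782/59=-863/236
M: M0=0, M1=-863/236, M2=782/59, M3=-3153/236, M4=2939/236, M5=0
seg 0: a=0, c=M0/2=0, d=(M1−M0)/(6·3)=-863/4248, b=Δ0−h0·(2M0+M1)/6=3533/1416
seg 1: a=2, c=M1/2=-863/472, d=(M2−M1)/(6·1)=3991/1416, b=Δ1−h1·(2M1+M2)/6=-2117/708
seg 2: a=0, c=M2/2=391/59, d=(M3−M2)/(6·1)=-6281/1416, b=Δ2−h2·(2M2+M3)/6=2561/1416
seg 3: a=4, c=M3/2=-3153/472, d=(M4−M3)/(6·2)=1523/708, b=Δ3−h3·(2M3+M4)/6=1243/708
seg 4: a=-2, c=M4/2=2939/472, d=(M5−M4)/(6·1)=-2939/1416, b=Δ4−h4·(2M4+M5)/6=601/708
t_q=29/4 → seg 4, τ=1/4; S=-2+601/708·τ+2939/472·τ²+-2939/1416·τ³=-43229/30208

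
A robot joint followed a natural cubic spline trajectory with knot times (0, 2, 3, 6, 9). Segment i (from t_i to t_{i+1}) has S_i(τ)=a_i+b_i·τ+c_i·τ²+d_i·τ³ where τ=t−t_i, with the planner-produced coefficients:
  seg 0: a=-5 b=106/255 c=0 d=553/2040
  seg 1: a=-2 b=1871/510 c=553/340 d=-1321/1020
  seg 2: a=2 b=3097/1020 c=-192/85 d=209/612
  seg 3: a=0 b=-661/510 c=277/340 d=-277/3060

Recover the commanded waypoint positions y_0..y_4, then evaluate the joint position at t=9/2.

y_0=-5 y_1=-2 y_2=2 y_3=0 y_4=1
S(9/2) = 7139/2720

y_0 = S_0(0) = a_0 = -5
y_1 = S_1(0) = a_1 = -2
y_2 = S_2(0) = a_2 = 2
y_3 = S_3(0) = a_3 = 0
y_4 = S_3(3) = 1
t_q=9/2 is in segment 2 (τ=3/2); S_2(τ)=7139/2720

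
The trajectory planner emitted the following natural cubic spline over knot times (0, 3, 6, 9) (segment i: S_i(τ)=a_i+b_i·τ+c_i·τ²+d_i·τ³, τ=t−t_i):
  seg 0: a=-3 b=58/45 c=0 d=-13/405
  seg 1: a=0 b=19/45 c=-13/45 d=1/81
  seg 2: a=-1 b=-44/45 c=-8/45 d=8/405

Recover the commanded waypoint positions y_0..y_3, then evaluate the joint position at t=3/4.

y_0 = S_0(0) = a_0 = -3
y_1 = S_1(0) = a_1 = 0
y_2 = S_2(0) = a_2 = -1
y_3 = S_2(3) = -5
t_q=3/4 is in segment 0 (τ=3/4); S_0(τ)=-131/64

y_0=-3 y_1=0 y_2=-1 y_3=-5
S(3/4) = -131/64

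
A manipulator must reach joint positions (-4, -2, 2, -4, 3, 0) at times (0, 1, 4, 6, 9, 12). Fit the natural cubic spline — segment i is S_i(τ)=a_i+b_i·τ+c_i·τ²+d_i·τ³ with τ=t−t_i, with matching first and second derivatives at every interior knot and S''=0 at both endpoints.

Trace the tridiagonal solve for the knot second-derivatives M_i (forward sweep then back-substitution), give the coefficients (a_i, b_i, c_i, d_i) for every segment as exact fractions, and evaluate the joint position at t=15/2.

  seg 0: a=-4 b=1535/833 c=0 d=131/833
  seg 1: a=-2 b=1928/833 c=393/833 d=-5989/22491
  seg 2: a=2 b=-1703/833 c=-4810/2499 d=1808/2499
  seg 3: a=-4 b=-379/357 c=6038/2499 d=-1070/2499
  seg 4: a=3 b=4685/2499 c=-3592/2499 d=3592/22491
S(15/2) = -5335/3332

Δ: Δ0=2, Δ1=4/3, Δ2=-3, Δ3=7/3, Δ4=-1
row 1: diag=8, rhs=-4; c'=3/8, d'=-1/2
row 2: denom=10−3·3/8=71/8; d'=(-26−3·-1/2)/(71/8)=-196/71
row 3: denom=10−2·16/71=678/71; d'=(32−2·-196/71)/(678/71)=444/113
row 4: denom=12−3·71/226=2499/226; d'=(-20−3·444/113)/(2499/226)=-7184/2499
back: M4=-7184/2499
back: M3=444/113−71/226·-7184/2499=12076/2499
back: M2=-196/71−16/71·12076/2499=-9620/2499
back: M1=-1/2−3/8·-9620/2499=786/833
M: M0=0, M1=786/833, M2=-9620/2499, M3=12076/2499, M4=-7184/2499, M5=0
seg 0: a=-4, c=M0/2=0, d=(M1−M0)/(6·1)=131/833, b=Δ0−h0·(2M0+M1)/6=1535/833
seg 1: a=-2, c=M1/2=393/833, d=(M2−M1)/(6·3)=-5989/22491, b=Δ1−h1·(2M1+M2)/6=1928/833
seg 2: a=2, c=M2/2=-4810/2499, d=(M3−M2)/(6·2)=1808/2499, b=Δ2−h2·(2M2+M3)/6=-1703/833
seg 3: a=-4, c=M3/2=6038/2499, d=(M4−M3)/(6·3)=-1070/2499, b=Δ3−h3·(2M3+M4)/6=-379/357
seg 4: a=3, c=M4/2=-3592/2499, d=(M5−M4)/(6·3)=3592/22491, b=Δ4−h4·(2M4+M5)/6=4685/2499
t_q=15/2 → seg 3, τ=3/2; S=-4+-379/357·τ+6038/2499·τ²+-1070/2499·τ³=-5335/3332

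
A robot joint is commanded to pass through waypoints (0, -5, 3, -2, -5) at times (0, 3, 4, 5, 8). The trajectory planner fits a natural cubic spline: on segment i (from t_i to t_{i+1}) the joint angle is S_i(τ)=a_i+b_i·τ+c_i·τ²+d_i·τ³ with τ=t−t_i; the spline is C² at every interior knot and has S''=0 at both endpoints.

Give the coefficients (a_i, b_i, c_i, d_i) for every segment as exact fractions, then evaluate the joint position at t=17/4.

  seg 0: a=0 b=-541/80 c=0 d=1223/2160
  seg 1: a=-5 b=341/40 c=1223/240 d=-1349/240
  seg 2: a=3 b=89/48 c=-353/30 d=393/80
  seg 3: a=-2 b=-833/120 c=713/240 d=-713/2160
S(17/4) = 14361/5120

Δ: Δ0=-5/3, Δ1=8, Δ2=-5, Δ3=-1
row 1: diag=8, rhs=58; c'=1/8, d'=29/4
row 2: denom=4−1·1/8=31/8; d'=(-78−1·29/4)/(31/8)=-22
row 3: denom=8−1·8/31=240/31; d'=(24−1·-22)/(240/31)=713/120
back: M3=713/120
back: M2=-22−8/31·713/120=-353/15
back: M1=29/4−1/8·-353/15=1223/120
M: M0=0, M1=1223/120, M2=-353/15, M3=713/120, M4=0
seg 0: a=0, c=M0/2=0, d=(M1−M0)/(6·3)=1223/2160, b=Δ0−h0·(2M0+M1)/6=-541/80
seg 1: a=-5, c=M1/2=1223/240, d=(M2−M1)/(6·1)=-1349/240, b=Δ1−h1·(2M1+M2)/6=341/40
seg 2: a=3, c=M2/2=-353/30, d=(M3−M2)/(6·1)=393/80, b=Δ2−h2·(2M2+M3)/6=89/48
seg 3: a=-2, c=M3/2=713/240, d=(M4−M3)/(6·3)=-713/2160, b=Δ3−h3·(2M3+M4)/6=-833/120
t_q=17/4 → seg 2, τ=1/4; S=3+89/48·τ+-353/30·τ²+393/80·τ³=14361/5120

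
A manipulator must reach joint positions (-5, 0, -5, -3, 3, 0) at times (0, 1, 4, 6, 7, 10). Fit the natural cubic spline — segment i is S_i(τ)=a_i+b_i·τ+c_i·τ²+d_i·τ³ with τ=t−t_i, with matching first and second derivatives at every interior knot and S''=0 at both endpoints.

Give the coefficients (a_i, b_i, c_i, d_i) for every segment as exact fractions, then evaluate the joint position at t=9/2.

  seg 0: a=-5 b=18419/3081 c=0 d=-3014/3081
  seg 1: a=0 b=9377/3081 c=-3014/1027 d=12614/27729
  seg 2: a=-5 b=-541/237 c=3572/3081 d=495/2054
  seg 3: a=-3 b=16165/3081 c=8027/3081 d=-1902/1027
  seg 4: a=3 b=15101/3081 c=-9091/3081 d=9091/27729
S(9/2) = -95657/16432

Δ: Δ0=5, Δ1=-5/3, Δ2=1, Δ3=6, Δ4=-1
row 1: diag=8, rhs=-40; c'=3/8, d'=-5
row 2: denom=10−3·3/8=71/8; d'=(16−3·-5)/(71/8)=248/71
row 3: denom=6−2·16/71=394/71; d'=(30−2·248/71)/(394/71)=817/197
row 4: denom=8−1·71/394=3081/394; d'=(-42−1·817/197)/(3081/394)=-18182/3081
back: M4=-18182/3081
back: M3=817/197−71/394·-18182/3081=16054/3081
back: M2=248/71−16/71·16054/3081=7144/3081
back: M1=-5−3/8·7144/3081=-6028/1027
M: M0=0, M1=-6028/1027, M2=7144/3081, M3=16054/3081, M4=-18182/3081, M5=0
seg 0: a=-5, c=M0/2=0, d=(M1−M0)/(6·1)=-3014/3081, b=Δ0−h0·(2M0+M1)/6=18419/3081
seg 1: a=0, c=M1/2=-3014/1027, d=(M2−M1)/(6·3)=12614/27729, b=Δ1−h1·(2M1+M2)/6=9377/3081
seg 2: a=-5, c=M2/2=3572/3081, d=(M3−M2)/(6·2)=495/2054, b=Δ2−h2·(2M2+M3)/6=-541/237
seg 3: a=-3, c=M3/2=8027/3081, d=(M4−M3)/(6·1)=-1902/1027, b=Δ3−h3·(2M3+M4)/6=16165/3081
seg 4: a=3, c=M4/2=-9091/3081, d=(M5−M4)/(6·3)=9091/27729, b=Δ4−h4·(2M4+M5)/6=15101/3081
t_q=9/2 → seg 2, τ=1/2; S=-5+-541/237·τ+3572/3081·τ²+495/2054·τ³=-95657/16432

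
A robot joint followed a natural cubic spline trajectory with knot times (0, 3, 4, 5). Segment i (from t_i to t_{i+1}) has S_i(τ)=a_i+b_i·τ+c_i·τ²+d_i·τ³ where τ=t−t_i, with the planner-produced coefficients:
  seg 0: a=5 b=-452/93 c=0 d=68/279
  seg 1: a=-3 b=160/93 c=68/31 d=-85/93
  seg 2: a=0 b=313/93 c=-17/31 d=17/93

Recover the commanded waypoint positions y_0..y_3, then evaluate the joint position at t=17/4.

y_0=5 y_1=-3 y_2=0 y_3=3
S(17/4) = 1607/1984

y_0 = S_0(0) = a_0 = 5
y_1 = S_1(0) = a_1 = -3
y_2 = S_2(0) = a_2 = 0
y_3 = S_2(1) = 3
t_q=17/4 is in segment 2 (τ=1/4); S_2(τ)=1607/1984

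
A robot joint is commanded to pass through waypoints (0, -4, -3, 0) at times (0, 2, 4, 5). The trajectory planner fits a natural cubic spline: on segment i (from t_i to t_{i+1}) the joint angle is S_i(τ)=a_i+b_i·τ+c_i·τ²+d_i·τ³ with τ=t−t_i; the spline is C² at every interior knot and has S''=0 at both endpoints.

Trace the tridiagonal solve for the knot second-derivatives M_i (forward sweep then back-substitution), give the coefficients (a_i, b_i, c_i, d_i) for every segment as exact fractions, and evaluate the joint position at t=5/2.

  seg 0: a=0 b=-27/11 c=0 d=5/44
  seg 1: a=-4 b=-12/11 c=15/22 d=5/88
  seg 2: a=-3 b=51/22 c=45/44 d=-15/44
S(5/2) = -3075/704

Δ: Δ0=-2, Δ1=1/2, Δ2=3
row 1: diag=8, rhs=15; c'=1/4, d'=15/8
row 2: denom=6−2·1/4=11/2; d'=(15−2·15/8)/(11/2)=45/22
back: M2=45/22
back: M1=15/8−1/4·45/22=15/11
M: M0=0, M1=15/11, M2=45/22, M3=0
seg 0: a=0, c=M0/2=0, d=(M1−M0)/(6·2)=5/44, b=Δ0−h0·(2M0+M1)/6=-27/11
seg 1: a=-4, c=M1/2=15/22, d=(M2−M1)/(6·2)=5/88, b=Δ1−h1·(2M1+M2)/6=-12/11
seg 2: a=-3, c=M2/2=45/44, d=(M3−M2)/(6·1)=-15/44, b=Δ2−h2·(2M2+M3)/6=51/22
t_q=5/2 → seg 1, τ=1/2; S=-4+-12/11·τ+15/22·τ²+5/88·τ³=-3075/704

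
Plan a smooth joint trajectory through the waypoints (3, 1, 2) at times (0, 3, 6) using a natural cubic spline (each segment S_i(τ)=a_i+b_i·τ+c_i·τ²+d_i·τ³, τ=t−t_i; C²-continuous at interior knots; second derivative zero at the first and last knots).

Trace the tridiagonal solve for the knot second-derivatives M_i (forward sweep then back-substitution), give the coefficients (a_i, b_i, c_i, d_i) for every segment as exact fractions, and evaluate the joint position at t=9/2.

  seg 0: a=3 b=-11/12 c=0 d=1/36
  seg 1: a=1 b=-1/6 c=1/4 d=-1/36
S(9/2) = 39/32

Δ: Δ0=-2/3, Δ1=1/3
row 1: diag=12, rhs=6; c'=1/4, d'=1/2
back: M1=1/2
M: M0=0, M1=1/2, M2=0
seg 0: a=3, c=M0/2=0, d=(M1−M0)/(6·3)=1/36, b=Δ0−h0·(2M0+M1)/6=-11/12
seg 1: a=1, c=M1/2=1/4, d=(M2−M1)/(6·3)=-1/36, b=Δ1−h1·(2M1+M2)/6=-1/6
t_q=9/2 → seg 1, τ=3/2; S=1+-1/6·τ+1/4·τ²+-1/36·τ³=39/32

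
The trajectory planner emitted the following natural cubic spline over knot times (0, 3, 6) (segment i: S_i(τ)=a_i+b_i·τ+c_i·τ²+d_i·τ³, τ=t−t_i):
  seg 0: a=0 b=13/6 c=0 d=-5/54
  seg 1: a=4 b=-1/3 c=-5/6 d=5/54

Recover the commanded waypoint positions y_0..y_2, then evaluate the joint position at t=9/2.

y_0 = S_0(0) = a_0 = 0
y_1 = S_1(0) = a_1 = 4
y_2 = S_1(3) = -2
t_q=9/2 is in segment 1 (τ=3/2); S_1(τ)=31/16

y_0=0 y_1=4 y_2=-2
S(9/2) = 31/16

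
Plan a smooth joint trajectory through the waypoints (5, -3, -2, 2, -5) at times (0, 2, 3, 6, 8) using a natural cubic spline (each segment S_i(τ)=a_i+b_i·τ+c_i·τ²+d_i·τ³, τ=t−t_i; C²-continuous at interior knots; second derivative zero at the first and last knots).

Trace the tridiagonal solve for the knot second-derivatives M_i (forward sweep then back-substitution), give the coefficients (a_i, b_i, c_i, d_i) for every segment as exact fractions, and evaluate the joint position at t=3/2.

Δ: Δ0=-4, Δ1=1, Δ2=4/3, Δ3=-7/2
row 1: diag=6, rhs=30; c'=1/6, d'=5
row 2: denom=8−1·1/6=47/6; d'=(2−1·5)/(47/6)=-18/47
row 3: denom=10−3·18/47=416/47; d'=(-29−3·-18/47)/(416/47)=-1309/416
back: M3=-1309/416
back: M2=-18/47−18/47·-1309/416=171/208
back: M1=5−1/6·171/208=2023/416
M: M0=0, M1=2023/416, M2=171/208, M3=-1309/416, M4=0
seg 0: a=5, c=M0/2=0, d=(M1−M0)/(6·2)=2023/4992, b=Δ0−h0·(2M0+M1)/6=-7015/1248
seg 1: a=-3, c=M1/2=2023/832, d=(M2−M1)/(6·1)=-1681/2496, b=Δ1−h1·(2M1+M2)/6=-473/624
seg 2: a=-2, c=M2/2=171/416, d=(M3−M2)/(6·3)=-127/576, b=Δ2−h2·(2M2+M3)/6=5203/2496
seg 3: a=2, c=M3/2=-1309/832, d=(M4−M3)/(6·2)=1309/4992, b=Δ3−h3·(2M3+M4)/6=-875/624
t_q=3/2 → seg 0, τ=3/2; S=5+-7015/1248·τ+0·τ²+2023/4992·τ³=-27473/13312

  seg 0: a=5 b=-7015/1248 c=0 d=2023/4992
  seg 1: a=-3 b=-473/624 c=2023/832 d=-1681/2496
  seg 2: a=-2 b=5203/2496 c=171/416 d=-127/576
  seg 3: a=2 b=-875/624 c=-1309/832 d=1309/4992
S(3/2) = -27473/13312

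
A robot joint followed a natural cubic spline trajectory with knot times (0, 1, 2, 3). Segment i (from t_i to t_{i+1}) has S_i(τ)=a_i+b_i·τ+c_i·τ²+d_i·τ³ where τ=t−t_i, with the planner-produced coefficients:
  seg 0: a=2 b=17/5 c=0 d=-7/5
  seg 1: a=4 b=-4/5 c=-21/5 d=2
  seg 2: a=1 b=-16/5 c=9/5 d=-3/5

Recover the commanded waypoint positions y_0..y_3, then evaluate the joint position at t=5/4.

y_0=2 y_1=4 y_2=1 y_3=-1
S(5/4) = 571/160

y_0 = S_0(0) = a_0 = 2
y_1 = S_1(0) = a_1 = 4
y_2 = S_2(0) = a_2 = 1
y_3 = S_2(1) = -1
t_q=5/4 is in segment 1 (τ=1/4); S_1(τ)=571/160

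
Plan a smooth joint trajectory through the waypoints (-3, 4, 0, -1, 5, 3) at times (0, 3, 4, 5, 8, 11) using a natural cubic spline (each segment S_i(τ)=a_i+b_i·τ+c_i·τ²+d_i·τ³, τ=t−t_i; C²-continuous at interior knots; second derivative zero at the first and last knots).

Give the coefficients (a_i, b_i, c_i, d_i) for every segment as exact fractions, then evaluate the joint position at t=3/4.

Δ: Δ0=7/3, Δ1=-4, Δ2=-1, Δ3=2, Δ4=-2/3
row 1: diag=8, rhs=-38; c'=1/8, d'=-19/4
row 2: denom=4−1·1/8=31/8; d'=(18−1·-19/4)/(31/8)=182/31
row 3: denom=8−1·8/31=240/31; d'=(18−1·182/31)/(240/31)=47/30
row 4: denom=12−3·31/80=867/80; d'=(-16−3·47/30)/(867/80)=-552/289
back: M4=-552/289
back: M3=47/30−31/80·-552/289=2000/867
back: M2=182/31−8/31·2000/867=4574/867
back: M1=-19/4−1/8·4574/867=-4690/867
M: M0=0, M1=-4690/867, M2=4574/867, M3=2000/867, M4=-552/289, M5=0
seg 0: a=-3, c=M0/2=0, d=(M1−M0)/(6·3)=-2345/7803, b=Δ0−h0·(2M0+M1)/6=1456/289
seg 1: a=4, c=M1/2=-2345/867, d=(M2−M1)/(6·1)=1544/867, b=Δ1−h1·(2M1+M2)/6=-889/289
seg 2: a=0, c=M2/2=2287/867, d=(M3−M2)/(6·1)=-143/289, b=Δ2−h2·(2M2+M3)/6=-2725/867
seg 3: a=-1, c=M3/2=1000/867, d=(M4−M3)/(6·3)=-1828/7803, b=Δ3−h3·(2M3+M4)/6=562/867
seg 4: a=5, c=M4/2=-276/289, d=(M5−M4)/(6·3)=92/867, b=Δ4−h4·(2M4+M5)/6=1078/867
t_q=3/4 → seg 0, τ=3/4; S=-3+1456/289·τ+0·τ²+-2345/7803·τ³=12055/18496

  seg 0: a=-3 b=1456/289 c=0 d=-2345/7803
  seg 1: a=4 b=-889/289 c=-2345/867 d=1544/867
  seg 2: a=0 b=-2725/867 c=2287/867 d=-143/289
  seg 3: a=-1 b=562/867 c=1000/867 d=-1828/7803
  seg 4: a=5 b=1078/867 c=-276/289 d=92/867
S(3/4) = 12055/18496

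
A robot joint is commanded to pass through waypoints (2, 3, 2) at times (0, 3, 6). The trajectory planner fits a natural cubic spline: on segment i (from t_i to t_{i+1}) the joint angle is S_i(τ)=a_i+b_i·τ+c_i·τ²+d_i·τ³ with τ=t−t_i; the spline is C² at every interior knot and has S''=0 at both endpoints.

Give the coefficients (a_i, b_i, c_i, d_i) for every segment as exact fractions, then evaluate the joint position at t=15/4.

Δ: Δ0=1/3, Δ1=-1/3
row 1: diag=12, rhs=-4; c'=1/4, d'=-1/3
back: M1=-1/3
M: M0=0, M1=-1/3, M2=0
seg 0: a=2, c=M0/2=0, d=(M1−M0)/(6·3)=-1/54, b=Δ0−h0·(2M0+M1)/6=1/2
seg 1: a=3, c=M1/2=-1/6, d=(M2−M1)/(6·3)=1/54, b=Δ1−h1·(2M1+M2)/6=0
t_q=15/4 → seg 1, τ=3/4; S=3+0·τ+-1/6·τ²+1/54·τ³=373/128

  seg 0: a=2 b=1/2 c=0 d=-1/54
  seg 1: a=3 b=0 c=-1/6 d=1/54
S(15/4) = 373/128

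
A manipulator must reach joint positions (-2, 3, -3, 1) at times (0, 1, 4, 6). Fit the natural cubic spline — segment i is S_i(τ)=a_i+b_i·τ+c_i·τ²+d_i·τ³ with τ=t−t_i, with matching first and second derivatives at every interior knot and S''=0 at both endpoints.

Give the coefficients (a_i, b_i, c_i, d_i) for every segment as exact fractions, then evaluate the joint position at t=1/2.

Δ: Δ0=5, Δ1=-2, Δ2=2
row 1: diag=8, rhs=-42; c'=3/8, d'=-21/4
row 2: denom=10−3·3/8=71/8; d'=(24−3·-21/4)/(71/8)=318/71
back: M2=318/71
back: M1=-21/4−3/8·318/71=-492/71
M: M0=0, M1=-492/71, M2=318/71, M3=0
seg 0: a=-2, c=M0/2=0, d=(M1−M0)/(6·1)=-82/71, b=Δ0−h0·(2M0+M1)/6=437/71
seg 1: a=3, c=M1/2=-246/71, d=(M2−M1)/(6·3)=45/71, b=Δ1−h1·(2M1+M2)/6=191/71
seg 2: a=-3, c=M2/2=159/71, d=(M3−M2)/(6·2)=-53/142, b=Δ2−h2·(2M2+M3)/6=-70/71
t_q=1/2 → seg 0, τ=1/2; S=-2+437/71·τ+0·τ²+-82/71·τ³=265/284

  seg 0: a=-2 b=437/71 c=0 d=-82/71
  seg 1: a=3 b=191/71 c=-246/71 d=45/71
  seg 2: a=-3 b=-70/71 c=159/71 d=-53/142
S(1/2) = 265/284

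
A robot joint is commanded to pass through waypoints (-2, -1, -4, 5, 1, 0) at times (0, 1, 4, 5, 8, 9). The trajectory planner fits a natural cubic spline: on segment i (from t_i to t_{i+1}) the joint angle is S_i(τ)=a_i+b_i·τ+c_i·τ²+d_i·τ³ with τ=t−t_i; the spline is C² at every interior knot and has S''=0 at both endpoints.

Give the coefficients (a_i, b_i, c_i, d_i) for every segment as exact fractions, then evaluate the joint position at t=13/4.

Δ: Δ0=1, Δ1=-1, Δ2=9, Δ3=-4/3, Δ4=-1
row 1: diag=8, rhs=-12; c'=3/8, d'=-3/2
row 2: denom=8−3·3/8=55/8; d'=(60−3·-3/2)/(55/8)=516/55
row 3: denom=8−1·8/55=432/55; d'=(-62−1·516/55)/(432/55)=-1963/216
row 4: denom=8−3·55/144=329/48; d'=(2−3·-1963/216)/(329/48)=602/141
back: M4=602/141
back: M3=-1963/216−55/144·602/141=-4534/423
back: M2=516/55−8/55·-4534/423=4628/423
back: M1=-3/2−3/8·4628/423=-790/141
M: M0=0, M1=-790/141, M2=4628/423, M3=-4534/423, M4=602/141, M5=0
seg 0: a=-2, c=M0/2=0, d=(M1−M0)/(6·1)=-395/423, b=Δ0−h0·(2M0+M1)/6=818/423
seg 1: a=-1, c=M1/2=-395/141, d=(M2−M1)/(6·3)=3499/3807, b=Δ1−h1·(2M1+M2)/6=-367/423
seg 2: a=-4, c=M2/2=2314/423, d=(M3−M2)/(6·1)=-509/141, b=Δ2−h2·(2M2+M3)/6=3020/423
seg 3: a=5, c=M3/2=-2267/423, d=(M4−M3)/(6·3)=3170/3807, b=Δ3−h3·(2M3+M4)/6=3067/423
seg 4: a=1, c=M4/2=301/141, d=(M5−M4)/(6·1)=-301/423, b=Δ4−h4·(2M4+M5)/6=-1025/423
t_q=13/4 → seg 1, τ=9/4; S=-1+-367/423·τ+-395/141·τ²+3499/3807·τ³=-20049/3008

  seg 0: a=-2 b=818/423 c=0 d=-395/423
  seg 1: a=-1 b=-367/423 c=-395/141 d=3499/3807
  seg 2: a=-4 b=3020/423 c=2314/423 d=-509/141
  seg 3: a=5 b=3067/423 c=-2267/423 d=3170/3807
  seg 4: a=1 b=-1025/423 c=301/141 d=-301/423
S(13/4) = -20049/3008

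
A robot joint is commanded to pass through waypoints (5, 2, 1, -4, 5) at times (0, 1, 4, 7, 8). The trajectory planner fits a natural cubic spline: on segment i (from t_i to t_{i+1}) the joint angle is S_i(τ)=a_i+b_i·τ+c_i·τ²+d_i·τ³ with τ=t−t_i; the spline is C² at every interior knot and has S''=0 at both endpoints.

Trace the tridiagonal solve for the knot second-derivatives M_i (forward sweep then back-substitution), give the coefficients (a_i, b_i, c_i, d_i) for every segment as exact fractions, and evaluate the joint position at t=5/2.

  seg 0: a=5 b=-93/26 c=0 d=15/26
  seg 1: a=2 b=-24/13 c=45/26 d=-287/702
  seg 2: a=1 b=-5/2 c=-76/39 d=521/702
  seg 3: a=-4 b=76/13 c=123/26 d=-41/26
S(5/2) = 363/208

Δ: Δ0=-3, Δ1=-1/3, Δ2=-5/3, Δ3=9
row 1: diag=8, rhs=16; c'=3/8, d'=2
row 2: denom=12−3·3/8=87/8; d'=(-8−3·2)/(87/8)=-112/87
row 3: denom=8−3·8/29=208/29; d'=(64−3·-112/87)/(208/29)=123/13
back: M3=123/13
back: M2=-112/87−8/29·123/13=-152/39
back: M1=2−3/8·-152/39=45/13
M: M0=0, M1=45/13, M2=-152/39, M3=123/13, M4=0
seg 0: a=5, c=M0/2=0, d=(M1−M0)/(6·1)=15/26, b=Δ0−h0·(2M0+M1)/6=-93/26
seg 1: a=2, c=M1/2=45/26, d=(M2−M1)/(6·3)=-287/702, b=Δ1−h1·(2M1+M2)/6=-24/13
seg 2: a=1, c=M2/2=-76/39, d=(M3−M2)/(6·3)=521/702, b=Δ2−h2·(2M2+M3)/6=-5/2
seg 3: a=-4, c=M3/2=123/26, d=(M4−M3)/(6·1)=-41/26, b=Δ3−h3·(2M3+M4)/6=76/13
t_q=5/2 → seg 1, τ=3/2; S=2+-24/13·τ+45/26·τ²+-287/702·τ³=363/208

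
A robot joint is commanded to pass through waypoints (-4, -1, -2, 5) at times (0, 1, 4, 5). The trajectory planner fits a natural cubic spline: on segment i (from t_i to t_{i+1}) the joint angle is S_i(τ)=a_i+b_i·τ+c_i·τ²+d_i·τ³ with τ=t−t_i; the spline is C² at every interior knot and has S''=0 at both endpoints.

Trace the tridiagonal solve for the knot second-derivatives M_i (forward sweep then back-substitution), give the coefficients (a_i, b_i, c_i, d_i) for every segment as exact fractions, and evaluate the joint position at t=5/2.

Δ: Δ0=3, Δ1=-1/3, Δ2=7
row 1: diag=8, rhs=-20; c'=3/8, d'=-5/2
row 2: denom=8−3·3/8=55/8; d'=(44−3·-5/2)/(55/8)=412/55
back: M2=412/55
back: M1=-5/2−3/8·412/55=-292/55
M: M0=0, M1=-292/55, M2=412/55, M3=0
seg 0: a=-4, c=M0/2=0, d=(M1−M0)/(6·1)=-146/165, b=Δ0−h0·(2M0+M1)/6=641/165
seg 1: a=-1, c=M1/2=-146/55, d=(M2−M1)/(6·3)=32/45, b=Δ1−h1·(2M1+M2)/6=203/165
seg 2: a=-2, c=M2/2=206/55, d=(M3−M2)/(6·1)=-206/165, b=Δ2−h2·(2M2+M3)/6=743/165
t_q=5/2 → seg 1, τ=3/2; S=-1+203/165·τ+-146/55·τ²+32/45·τ³=-30/11

  seg 0: a=-4 b=641/165 c=0 d=-146/165
  seg 1: a=-1 b=203/165 c=-146/55 d=32/45
  seg 2: a=-2 b=743/165 c=206/55 d=-206/165
S(5/2) = -30/11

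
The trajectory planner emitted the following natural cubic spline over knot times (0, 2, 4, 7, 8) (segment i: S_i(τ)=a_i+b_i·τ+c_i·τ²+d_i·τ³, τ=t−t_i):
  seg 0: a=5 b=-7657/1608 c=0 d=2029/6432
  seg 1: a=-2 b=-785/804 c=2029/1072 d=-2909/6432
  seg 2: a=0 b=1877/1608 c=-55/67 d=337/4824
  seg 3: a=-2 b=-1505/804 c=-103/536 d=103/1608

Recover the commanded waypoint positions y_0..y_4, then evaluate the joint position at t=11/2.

y_0=5 y_1=-2 y_2=0 y_3=-2 y_4=-4
S(11/2) = 599/4288

y_0 = S_0(0) = a_0 = 5
y_1 = S_1(0) = a_1 = -2
y_2 = S_2(0) = a_2 = 0
y_3 = S_3(0) = a_3 = -2
y_4 = S_3(1) = -4
t_q=11/2 is in segment 2 (τ=3/2); S_2(τ)=599/4288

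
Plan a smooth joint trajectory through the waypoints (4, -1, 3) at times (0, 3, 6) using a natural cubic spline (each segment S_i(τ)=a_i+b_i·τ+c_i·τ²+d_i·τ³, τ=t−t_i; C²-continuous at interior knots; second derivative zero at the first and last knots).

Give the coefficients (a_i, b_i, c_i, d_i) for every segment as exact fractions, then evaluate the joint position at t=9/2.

Δ: Δ0=-5/3, Δ1=4/3
row 1: diag=12, rhs=18; c'=1/4, d'=3/2
back: M1=3/2
M: M0=0, M1=3/2, M2=0
seg 0: a=4, c=M0/2=0, d=(M1−M0)/(6·3)=1/12, b=Δ0−h0·(2M0+M1)/6=-29/12
seg 1: a=-1, c=M1/2=3/4, d=(M2−M1)/(6·3)=-1/12, b=Δ1−h1·(2M1+M2)/6=-1/6
t_q=9/2 → seg 1, τ=3/2; S=-1+-1/6·τ+3/4·τ²+-1/12·τ³=5/32

  seg 0: a=4 b=-29/12 c=0 d=1/12
  seg 1: a=-1 b=-1/6 c=3/4 d=-1/12
S(9/2) = 5/32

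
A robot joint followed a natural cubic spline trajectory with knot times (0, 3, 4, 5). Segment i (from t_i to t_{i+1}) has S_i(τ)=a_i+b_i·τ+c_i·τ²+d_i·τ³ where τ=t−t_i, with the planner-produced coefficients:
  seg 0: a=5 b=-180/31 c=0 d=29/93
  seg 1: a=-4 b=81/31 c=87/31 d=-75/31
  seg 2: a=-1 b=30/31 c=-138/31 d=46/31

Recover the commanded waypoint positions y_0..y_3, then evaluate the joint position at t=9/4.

y_0 = S_0(0) = a_0 = 5
y_1 = S_1(0) = a_1 = -4
y_2 = S_2(0) = a_2 = -1
y_3 = S_2(1) = -3
t_q=9/4 is in segment 0 (τ=9/4); S_0(τ)=-8953/1984

y_0=5 y_1=-4 y_2=-1 y_3=-3
S(9/4) = -8953/1984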